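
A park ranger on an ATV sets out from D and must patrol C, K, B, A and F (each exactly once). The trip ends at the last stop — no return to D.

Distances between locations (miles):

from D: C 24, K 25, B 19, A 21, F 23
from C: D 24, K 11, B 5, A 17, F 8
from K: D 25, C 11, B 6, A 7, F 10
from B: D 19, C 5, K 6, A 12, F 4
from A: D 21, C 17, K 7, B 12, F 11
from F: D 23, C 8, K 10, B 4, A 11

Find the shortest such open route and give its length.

Minimum one-way distance = 46 miles.

There are 5! = 120 possible orderings.
D → C → K → B → A → F: 24+11+6+12+11 = 64
D → C → K → B → F → A: 24+11+6+4+11 = 56
D → C → K → A → B → F: 24+11+7+12+4 = 58
D → C → K → A → F → B: 24+11+7+11+4 = 57
D → C → K → F → B → A: 24+11+10+4+12 = 61
D → C → K → F → A → B: 24+11+10+11+12 = 68
D → C → B → K → A → F: 24+5+6+7+11 = 53
D → C → B → K → F → A: 24+5+6+10+11 = 56
D → C → B → A → K → F: 24+5+12+7+10 = 58
D → C → B → A → F → K: 24+5+12+11+10 = 62
D → C → B → F → K → A: 24+5+4+10+7 = 50
D → C → B → F → A → K: 24+5+4+11+7 = 51
D → C → A → K → B → F: 24+17+7+6+4 = 58
D → C → A → K → F → B: 24+17+7+10+4 = 62
… (106 more)
D → A → K → B → F → C: 21+7+6+4+8 = 46  ← best
The minimum is 46.
One shortest path: D → A → K → B → F → C.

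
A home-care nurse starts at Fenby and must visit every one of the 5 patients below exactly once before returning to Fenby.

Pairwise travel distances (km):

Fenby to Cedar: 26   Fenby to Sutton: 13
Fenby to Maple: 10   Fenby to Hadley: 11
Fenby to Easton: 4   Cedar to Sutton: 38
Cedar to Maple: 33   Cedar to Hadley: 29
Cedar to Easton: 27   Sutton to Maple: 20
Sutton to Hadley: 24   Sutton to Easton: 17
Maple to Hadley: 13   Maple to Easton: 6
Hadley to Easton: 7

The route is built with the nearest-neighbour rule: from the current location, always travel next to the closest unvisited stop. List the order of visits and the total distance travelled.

111 km along Fenby → Easton → Maple → Hadley → Sutton → Cedar → Fenby.

From Fenby: distances to unvisited — Easton=4, Maple=10, Hadley=11, Sutton=13, Cedar=26. Nearest is Easton (4).
From Easton: distances to unvisited — Maple=6, Hadley=7, Sutton=17, Cedar=27. Nearest is Maple (6).
From Maple: distances to unvisited — Hadley=13, Sutton=20, Cedar=33. Nearest is Hadley (13).
From Hadley: distances to unvisited — Sutton=24, Cedar=29. Nearest is Sutton (24).
From Sutton: distances to unvisited — Cedar=38. Nearest is Cedar (38).
Return Cedar→Fenby: 26.
Total = 4 + 6 + 13 + 24 + 38 + 26 = 111.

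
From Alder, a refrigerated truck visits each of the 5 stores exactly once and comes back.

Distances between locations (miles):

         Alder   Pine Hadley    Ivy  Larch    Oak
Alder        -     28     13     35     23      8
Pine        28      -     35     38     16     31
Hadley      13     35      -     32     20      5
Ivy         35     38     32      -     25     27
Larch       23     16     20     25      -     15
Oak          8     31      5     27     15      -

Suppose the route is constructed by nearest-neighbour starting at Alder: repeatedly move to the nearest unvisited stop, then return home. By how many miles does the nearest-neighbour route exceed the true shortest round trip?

Excess over optimum: 8 miles.

From Alder: Oak=8, Hadley=13, Larch=23, Pine=28, Ivy=35 → choose Oak (8).
From Oak: Hadley=5, Larch=15, Ivy=27, Pine=31 → choose Hadley (5).
From Hadley: Larch=20, Ivy=32, Pine=35 → choose Larch (20).
From Larch: Pine=16, Ivy=25 → choose Pine (16).
From Pine: Ivy=38 → choose Ivy (38).
NN route Alder → Oak → Hadley → Larch → Pine → Ivy → Alder costs 122.
Optimal: Alder → Pine → Larch → Ivy → Hadley → Oak → Alder costs 114 (by enumerating all 60 distinct tours).
Excess = 122 − 114 = 8.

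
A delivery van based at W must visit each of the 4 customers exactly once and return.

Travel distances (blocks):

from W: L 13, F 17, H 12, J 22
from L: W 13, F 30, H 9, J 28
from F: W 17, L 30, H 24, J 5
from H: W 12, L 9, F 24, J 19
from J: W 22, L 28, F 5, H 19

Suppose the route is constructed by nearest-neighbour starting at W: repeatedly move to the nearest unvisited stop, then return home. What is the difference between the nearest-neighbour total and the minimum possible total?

8 blocks longer than the optimal tour.

From W: H=12, L=13, F=17, J=22 → choose H (12).
From H: L=9, J=19, F=24 → choose L (9).
From L: J=28, F=30 → choose J (28).
From J: F=5 → choose F (5).
NN route W → H → L → J → F → W costs 71.
Optimal: W → L → H → J → F → W costs 63 (by enumerating all 12 distinct tours).
Excess = 71 − 63 = 8.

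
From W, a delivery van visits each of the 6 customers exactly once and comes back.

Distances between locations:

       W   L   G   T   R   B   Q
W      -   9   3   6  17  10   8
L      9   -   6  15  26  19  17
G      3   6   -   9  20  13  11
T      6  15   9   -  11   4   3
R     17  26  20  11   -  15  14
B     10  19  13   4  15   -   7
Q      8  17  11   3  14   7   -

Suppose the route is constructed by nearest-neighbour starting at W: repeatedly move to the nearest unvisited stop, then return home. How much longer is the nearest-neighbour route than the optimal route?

From W: G=3, T=6, Q=8, L=9, B=10, R=17 → choose G (3).
From G: L=6, T=9, Q=11, B=13, R=20 → choose L (6).
From L: T=15, Q=17, B=19, R=26 → choose T (15).
From T: Q=3, B=4, R=11 → choose Q (3).
From Q: B=7, R=14 → choose B (7).
From B: R=15 → choose R (15).
NN route W → G → L → T → Q → B → R → W costs 66.
Optimal: W → L → G → T → R → B → Q → W costs 65 (by enumerating all 360 distinct tours).
Excess = 66 − 65 = 1.

Excess over optimum: 1.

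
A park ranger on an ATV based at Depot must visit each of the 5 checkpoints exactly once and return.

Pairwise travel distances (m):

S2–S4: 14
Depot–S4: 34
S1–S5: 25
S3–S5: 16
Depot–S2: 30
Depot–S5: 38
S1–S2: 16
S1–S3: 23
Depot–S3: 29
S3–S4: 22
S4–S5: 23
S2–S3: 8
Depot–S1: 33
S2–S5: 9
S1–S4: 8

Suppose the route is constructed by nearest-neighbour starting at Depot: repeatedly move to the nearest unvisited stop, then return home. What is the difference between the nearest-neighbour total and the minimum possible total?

1 m longer than the optimal tour.

From Depot: S3=29, S2=30, S1=33, S4=34, S5=38 → choose S3 (29).
From S3: S2=8, S5=16, S4=22, S1=23 → choose S2 (8).
From S2: S5=9, S4=14, S1=16 → choose S5 (9).
From S5: S4=23, S1=25 → choose S4 (23).
From S4: S1=8 → choose S1 (8).
NN route Depot → S3 → S2 → S5 → S4 → S1 → Depot costs 110.
Optimal: Depot → S1 → S4 → S2 → S5 → S3 → Depot costs 109 (by enumerating all 60 distinct tours).
Excess = 110 − 109 = 1.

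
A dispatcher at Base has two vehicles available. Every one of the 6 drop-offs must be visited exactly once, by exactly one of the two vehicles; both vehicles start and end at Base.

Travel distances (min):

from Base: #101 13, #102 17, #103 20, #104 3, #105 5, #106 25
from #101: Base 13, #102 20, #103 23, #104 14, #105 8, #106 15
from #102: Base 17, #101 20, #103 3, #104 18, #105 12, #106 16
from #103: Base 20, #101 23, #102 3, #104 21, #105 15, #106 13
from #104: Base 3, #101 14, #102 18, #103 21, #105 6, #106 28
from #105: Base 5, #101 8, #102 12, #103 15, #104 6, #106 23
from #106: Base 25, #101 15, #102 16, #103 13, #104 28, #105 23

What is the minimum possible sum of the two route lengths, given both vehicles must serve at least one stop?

Check every non-empty split of the stops between the two vehicles; for each half take its own optimal tour:
  {#101} + {#102, #103, #104, #105, #106}: 26 + 62 = 88
  {#102} + {#101, #103, #104, #105, #106}: 34 + 65 = 99
  {#101, #102} + {#103, #104, #105, #106}: 50 + 62 = 112
  {#103} + {#101, #102, #104, #105, #106}: 40 + 65 = 105
  {#101, #103} + {#102, #104, #105, #106}: 56 + 62 = 118
  {#102, #103} + {#101, #104, #105, #106}: 40 + 57 = 97
  … (31 splits in total)
  {#104} + {#101, #102, #103, #105, #106}: 6 + 61 = 67  ← best
Best: vehicle 1 Base → #104 → Base = 6; vehicle 2 Base → #101 → #106 → #103 → #102 → #105 → Base = 61; combined 67.

67 min — the smallest possible combined total.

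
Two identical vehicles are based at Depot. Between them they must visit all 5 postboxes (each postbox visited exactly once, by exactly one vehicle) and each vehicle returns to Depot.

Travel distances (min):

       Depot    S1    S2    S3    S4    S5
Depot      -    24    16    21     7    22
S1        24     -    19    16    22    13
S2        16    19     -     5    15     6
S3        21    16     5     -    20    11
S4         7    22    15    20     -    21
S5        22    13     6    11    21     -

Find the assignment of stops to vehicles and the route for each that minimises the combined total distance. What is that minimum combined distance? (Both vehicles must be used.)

Minimum combined distance: 83 min.

Check every non-empty split of the stops between the two vehicles; for each half take its own optimal tour:
  {S1} + {S2, S3, S4, S5}: 48 + 60 = 108
  {S2} + {S1, S3, S4, S5}: 32 + 74 = 106
  {S1, S2} + {S3, S4, S5}: 59 + 60 = 119
  {S3} + {S1, S2, S4, S5}: 42 + 64 = 106
  {S1, S3} + {S2, S4, S5}: 61 + 50 = 111
  {S2, S3} + {S1, S4, S5}: 42 + 64 = 106
  … (15 splits in total)
  {S4} + {S1, S2, S3, S5}: 14 + 69 = 83  ← best
Best: vehicle 1 Depot → S4 → Depot = 14; vehicle 2 Depot → S1 → S5 → S2 → S3 → Depot = 69; combined 83.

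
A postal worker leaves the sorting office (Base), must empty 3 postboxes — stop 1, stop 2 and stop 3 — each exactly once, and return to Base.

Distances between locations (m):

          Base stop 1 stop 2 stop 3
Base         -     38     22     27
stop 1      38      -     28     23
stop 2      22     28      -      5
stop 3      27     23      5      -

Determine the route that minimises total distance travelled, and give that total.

There are 3 distinct closed tours to check (reversals are equivalent).
Base → stop 1 → stop 2 → stop 3 → Base: 38+28+5+27 = 98
Base → stop 1 → stop 3 → stop 2 → Base: 38+23+5+22 = 88
Base → stop 2 → stop 1 → stop 3 → Base: 22+28+23+27 = 100
The minimum is 88.
One optimal route: Base → stop 1 → stop 3 → stop 2 → Base (or its reverse).

Shortest round trip = 88 m.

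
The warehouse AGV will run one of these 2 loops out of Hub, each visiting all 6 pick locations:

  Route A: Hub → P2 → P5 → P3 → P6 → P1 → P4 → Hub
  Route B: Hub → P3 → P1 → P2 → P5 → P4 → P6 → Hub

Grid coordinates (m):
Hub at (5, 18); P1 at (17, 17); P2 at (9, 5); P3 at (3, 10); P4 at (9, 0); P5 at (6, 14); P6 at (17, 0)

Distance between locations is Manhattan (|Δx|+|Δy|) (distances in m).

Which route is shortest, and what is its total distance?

Shortest is Route B, total 118 m.

Route A: 17 + 12 + 7 + 24 + 17 + 25 + 22 = 124
Route B: 10 + 21 + 20 + 12 + 17 + 8 + 30 = 118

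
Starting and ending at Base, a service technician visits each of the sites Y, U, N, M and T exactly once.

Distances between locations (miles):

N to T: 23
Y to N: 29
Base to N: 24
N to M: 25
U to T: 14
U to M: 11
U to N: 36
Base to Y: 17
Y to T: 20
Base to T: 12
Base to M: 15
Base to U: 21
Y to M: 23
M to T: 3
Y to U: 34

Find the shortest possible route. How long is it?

Minimum total distance: 104 miles.

With 5 stops there are 5!/2 = 60 distinct round trips (a route and its reverse cost the same).
Base→Y→U→N→M→T→Base: 17+34+36+25+3+12 = 127
Base→Y→U→N→T→M→Base: 17+34+36+23+3+15 = 128
Base→Y→U→M→N→T→Base: 17+34+11+25+23+12 = 122
Base→Y→U→M→T→N→Base: 17+34+11+3+23+24 = 112
Base→Y→U→T→N→M→Base: 17+34+14+23+25+15 = 128
Base→Y→U→T→M→N→Base: 17+34+14+3+25+24 = 117
Base→Y→N→U→M→T→Base: 17+29+36+11+3+12 = 108
Base→Y→N→U→T→M→Base: 17+29+36+14+3+15 = 114
Base→Y→N→M→U→T→Base: 17+29+25+11+14+12 = 108
Base→Y→N→M→T→U→Base: 17+29+25+3+14+21 = 109
Base→Y→N→T→U→M→Base: 17+29+23+14+11+15 = 109
Base→Y→N→T→M→U→Base: 17+29+23+3+11+21 = 104
Base→Y→M→U→N→T→Base: 17+23+11+36+23+12 = 122
Base→Y→M→U→T→N→Base: 17+23+11+14+23+24 = 112
… (46 more)
The minimum is 104.
One optimal route: Base → Y → N → T → M → U → Base (or its reverse).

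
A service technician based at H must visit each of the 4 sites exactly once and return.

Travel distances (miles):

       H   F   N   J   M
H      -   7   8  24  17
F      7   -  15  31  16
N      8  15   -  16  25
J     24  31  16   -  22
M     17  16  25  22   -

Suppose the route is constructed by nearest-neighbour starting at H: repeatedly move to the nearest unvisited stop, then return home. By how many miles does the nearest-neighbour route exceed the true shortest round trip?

H: F=7, N=8, M=17, J=24 ⇒ F
F: N=15, M=16, J=31 ⇒ N
N: J=16, M=25 ⇒ J
J: M=22 ⇒ M
NN route H → F → N → J → M → H costs 77.
Optimal: H → F → M → J → N → H costs 69 (by enumerating all 12 distinct tours).
Excess = 77 − 69 = 8.

8 miles longer than the optimal tour.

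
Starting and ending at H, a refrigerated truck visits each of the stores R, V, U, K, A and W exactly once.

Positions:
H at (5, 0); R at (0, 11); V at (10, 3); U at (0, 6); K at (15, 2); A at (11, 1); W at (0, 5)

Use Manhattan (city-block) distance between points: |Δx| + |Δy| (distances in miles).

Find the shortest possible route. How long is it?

H-R-V-U-K-A-W-H: 16+18+13+19+5+15+10 = 96
H-R-V-U-K-W-A-H: 16+18+13+19+18+15+7 = 106
H-R-V-U-A-K-W-H: 16+18+13+16+5+18+10 = 96
H-R-V-U-A-W-K-H: 16+18+13+16+15+18+12 = 108
H-R-V-U-W-K-A-H: 16+18+13+1+18+5+7 = 78
H-R-V-U-W-A-K-H: 16+18+13+1+15+5+12 = 80
H-R-V-K-U-A-W-H: 16+18+6+19+16+15+10 = 100
H-R-V-K-U-W-A-H: 16+18+6+19+1+15+7 = 82
… (352 more)
H-R-U-W-V-K-A-H: 16+5+1+12+6+5+7 = 52  ← best
The minimum is 52.
One optimal route: H → R → U → W → V → K → A → H (or its reverse).

Minimum total distance: 52 miles.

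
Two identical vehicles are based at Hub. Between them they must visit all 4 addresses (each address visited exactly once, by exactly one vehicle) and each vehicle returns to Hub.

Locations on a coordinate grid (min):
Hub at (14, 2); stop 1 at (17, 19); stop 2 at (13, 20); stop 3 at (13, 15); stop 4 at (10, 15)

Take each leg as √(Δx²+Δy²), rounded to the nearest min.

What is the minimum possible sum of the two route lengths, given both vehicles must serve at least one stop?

There are 2^3 − 1 = 7 ways to divide the 4 stops into two non-empty groups. For each, the best each vehicle can do is its own shortest tour through its group:
  {stop 1} + {stop 2, stop 3, stop 4}: 34 + 38 = 72
  {stop 2} + {stop 1, stop 3, stop 4}: 36 + 40 = 76
  {stop 1, stop 2} + {stop 3, stop 4}: 39 + 30 = 69
  {stop 3} + {stop 1, stop 2, stop 4}: 26 + 41 = 67
  {stop 1, stop 3} + {stop 2, stop 4}: 36 + 38 = 74
  {stop 2, stop 3} + {stop 1, stop 4}: 36 + 39 = 75
  … (7 splits in total)
Best: vehicle 1 Hub → stop 3 → Hub = 26; vehicle 2 Hub → stop 1 → stop 2 → stop 4 → Hub = 41; combined 67.

Minimum combined distance: 67 min.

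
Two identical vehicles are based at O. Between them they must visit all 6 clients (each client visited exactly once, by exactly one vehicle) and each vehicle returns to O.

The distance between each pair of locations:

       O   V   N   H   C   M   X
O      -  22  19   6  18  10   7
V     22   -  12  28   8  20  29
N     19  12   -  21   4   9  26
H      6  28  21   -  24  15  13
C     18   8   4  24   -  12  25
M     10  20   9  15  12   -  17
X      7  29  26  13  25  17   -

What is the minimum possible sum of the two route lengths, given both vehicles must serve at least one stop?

78 — the smallest possible combined total.

Try each way of splitting the stops between the two vehicles (each non-empty) and, for each split, find the best tour for each vehicle:
  {V} + {N, H, C, M, X}: 44 + 66 = 110
  {N} + {V, H, C, M, X}: 38 + 77 = 115
  {V, N} + {H, C, M, X}: 53 + 65 = 118
  {H} + {V, N, C, M, X}: 12 + 67 = 79
  {V, H} + {N, C, M, X}: 56 + 55 = 111
  {N, H} + {V, C, M, X}: 46 + 66 = 112
  … (31 splits in total)
  {V, N, H, C, M} + {X}: 64 + 14 = 78  ← best
Best: vehicle 1 O → V → C → N → M → H → O = 64; vehicle 2 O → X → O = 14; combined 78.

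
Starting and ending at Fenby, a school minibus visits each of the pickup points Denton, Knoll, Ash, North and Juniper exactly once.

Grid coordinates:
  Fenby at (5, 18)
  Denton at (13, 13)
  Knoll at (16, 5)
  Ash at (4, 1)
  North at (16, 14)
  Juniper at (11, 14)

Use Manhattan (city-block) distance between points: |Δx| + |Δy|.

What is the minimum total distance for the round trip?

Shortest round trip = 60.

Fenby-Denton-Knoll-Ash-North-Juniper-Fenby: 13+11+16+25+5+10 = 80
Fenby-Denton-Knoll-Ash-Juniper-North-Fenby: 13+11+16+20+5+15 = 80
Fenby-Denton-Knoll-North-Ash-Juniper-Fenby: 13+11+9+25+20+10 = 88
Fenby-Denton-Knoll-North-Juniper-Ash-Fenby: 13+11+9+5+20+18 = 76
Fenby-Denton-Knoll-Juniper-Ash-North-Fenby: 13+11+14+20+25+15 = 98
Fenby-Denton-Knoll-Juniper-North-Ash-Fenby: 13+11+14+5+25+18 = 86
Fenby-Denton-Ash-Knoll-North-Juniper-Fenby: 13+21+16+9+5+10 = 74
Fenby-Denton-Ash-Knoll-Juniper-North-Fenby: 13+21+16+14+5+15 = 84
Fenby-Denton-Ash-North-Knoll-Juniper-Fenby: 13+21+25+9+14+10 = 92
Fenby-Denton-Ash-North-Juniper-Knoll-Fenby: 13+21+25+5+14+24 = 102
Fenby-Denton-Ash-Juniper-Knoll-North-Fenby: 13+21+20+14+9+15 = 92
Fenby-Denton-Ash-Juniper-North-Knoll-Fenby: 13+21+20+5+9+24 = 92
Fenby-Denton-North-Knoll-Ash-Juniper-Fenby: 13+4+9+16+20+10 = 72
Fenby-Denton-North-Knoll-Juniper-Ash-Fenby: 13+4+9+14+20+18 = 78
… (46 more)
Fenby-Ash-Knoll-North-Denton-Juniper-Fenby: 18+16+9+4+3+10 = 60  ← best
The minimum is 60.
One optimal route: Fenby → Ash → Knoll → North → Denton → Juniper → Fenby (or its reverse).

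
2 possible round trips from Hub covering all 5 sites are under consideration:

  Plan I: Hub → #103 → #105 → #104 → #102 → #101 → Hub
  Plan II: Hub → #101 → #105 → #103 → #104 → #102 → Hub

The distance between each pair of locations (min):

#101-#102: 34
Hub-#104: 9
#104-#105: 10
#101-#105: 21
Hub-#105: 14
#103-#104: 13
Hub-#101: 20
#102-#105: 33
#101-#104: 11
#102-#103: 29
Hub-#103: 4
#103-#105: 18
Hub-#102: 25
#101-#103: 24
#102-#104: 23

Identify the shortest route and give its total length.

109 min — Plan I is the shortest.

Plan I: 4 + 18 + 10 + 23 + 34 + 20 = 109
Plan II: 20 + 21 + 18 + 13 + 23 + 25 = 120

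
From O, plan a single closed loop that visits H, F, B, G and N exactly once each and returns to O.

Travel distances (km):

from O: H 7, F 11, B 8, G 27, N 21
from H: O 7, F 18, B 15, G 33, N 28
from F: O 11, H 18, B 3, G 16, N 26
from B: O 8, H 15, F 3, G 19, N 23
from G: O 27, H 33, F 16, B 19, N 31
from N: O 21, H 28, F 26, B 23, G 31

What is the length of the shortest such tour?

93 km — the shortest possible round trip.

There are 60 distinct closed tours to check (reversals are equivalent).
O - H - F - B - G - N - O: 7+18+3+19+31+21 = 99
O - H - F - B - N - G - O: 7+18+3+23+31+27 = 109
O - H - F - G - B - N - O: 7+18+16+19+23+21 = 104
O - H - F - G - N - B - O: 7+18+16+31+23+8 = 103
O - H - F - N - B - G - O: 7+18+26+23+19+27 = 120
O - H - F - N - G - B - O: 7+18+26+31+19+8 = 109
O - H - B - F - G - N - O: 7+15+3+16+31+21 = 93
O - H - B - F - N - G - O: 7+15+3+26+31+27 = 109
O - H - B - G - F - N - O: 7+15+19+16+26+21 = 104
O - H - B - G - N - F - O: 7+15+19+31+26+11 = 109
O - H - B - N - F - G - O: 7+15+23+26+16+27 = 114
O - H - B - N - G - F - O: 7+15+23+31+16+11 = 103
O - H - G - F - B - N - O: 7+33+16+3+23+21 = 103
O - H - G - F - N - B - O: 7+33+16+26+23+8 = 113
… (46 more)
The minimum is 93.
One optimal route: O → H → B → F → G → N → O (or its reverse).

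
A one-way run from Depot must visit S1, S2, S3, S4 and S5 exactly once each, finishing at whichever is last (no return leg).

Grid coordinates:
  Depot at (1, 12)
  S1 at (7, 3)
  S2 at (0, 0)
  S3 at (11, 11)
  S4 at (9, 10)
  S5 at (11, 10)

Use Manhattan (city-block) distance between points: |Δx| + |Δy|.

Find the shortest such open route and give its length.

Minimum one-way distance = 33.

There are 5! = 120 possible orderings.
Depot → S1 → S2 → S3 → S4 → S5: 15+10+22+3+2 = 52
Depot → S1 → S2 → S3 → S5 → S4: 15+10+22+1+2 = 50
Depot → S1 → S2 → S4 → S3 → S5: 15+10+19+3+1 = 48
Depot → S1 → S2 → S4 → S5 → S3: 15+10+19+2+1 = 47
Depot → S1 → S2 → S5 → S3 → S4: 15+10+21+1+3 = 50
Depot → S1 → S2 → S5 → S4 → S3: 15+10+21+2+3 = 51
Depot → S1 → S3 → S2 → S4 → S5: 15+12+22+19+2 = 70
Depot → S1 → S3 → S2 → S5 → S4: 15+12+22+21+2 = 72
Depot → S1 → S3 → S4 → S2 → S5: 15+12+3+19+21 = 70
Depot → S1 → S3 → S4 → S5 → S2: 15+12+3+2+21 = 53
Depot → S1 → S3 → S5 → S2 → S4: 15+12+1+21+19 = 68
Depot → S1 → S3 → S5 → S4 → S2: 15+12+1+2+19 = 49
Depot → S1 → S4 → S2 → S3 → S5: 15+9+19+22+1 = 66
Depot → S1 → S4 → S2 → S5 → S3: 15+9+19+21+1 = 65
… (106 more)
Depot → S3 → S5 → S4 → S1 → S2: 11+1+2+9+10 = 33  ← best
The minimum is 33.
One shortest path: Depot → S3 → S5 → S4 → S1 → S2.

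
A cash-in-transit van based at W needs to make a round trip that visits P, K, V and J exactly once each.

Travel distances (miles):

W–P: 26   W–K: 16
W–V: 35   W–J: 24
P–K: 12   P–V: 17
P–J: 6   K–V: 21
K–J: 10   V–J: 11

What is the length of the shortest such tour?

W→P→K→V→J→W: 26+12+21+11+24 = 94
W→P→K→J→V→W: 26+12+10+11+35 = 94
W→P→V→K→J→W: 26+17+21+10+24 = 98
W→P→V→J→K→W: 26+17+11+10+16 = 80
W→P→J→K→V→W: 26+6+10+21+35 = 98
W→P→J→V→K→W: 26+6+11+21+16 = 80
W→K→P→V→J→W: 16+12+17+11+24 = 80
W→K→P→J→V→W: 16+12+6+11+35 = 80
W→K→V→P→J→W: 16+21+17+6+24 = 84
W→K→J→P→V→W: 16+10+6+17+35 = 84
W→V→P→K→J→W: 35+17+12+10+24 = 98
W→V→K→P→J→W: 35+21+12+6+24 = 98
The minimum is 80.
One optimal route: W → P → V → J → K → W (or its reverse).

80 miles — the shortest possible round trip.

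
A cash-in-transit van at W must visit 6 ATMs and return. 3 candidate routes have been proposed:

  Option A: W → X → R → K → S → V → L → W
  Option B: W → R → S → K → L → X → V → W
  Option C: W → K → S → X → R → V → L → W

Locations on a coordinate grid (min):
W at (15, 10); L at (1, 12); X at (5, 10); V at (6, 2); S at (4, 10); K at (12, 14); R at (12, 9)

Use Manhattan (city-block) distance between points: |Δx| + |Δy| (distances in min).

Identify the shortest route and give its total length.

Shortest is Option B, total 70 min.

Option A: 10 + 8 + 5 + 12 + 10 + 15 + 16 = 76
Option B: 4 + 9 + 12 + 13 + 6 + 9 + 17 = 70
Option C: 7 + 12 + 1 + 8 + 13 + 15 + 16 = 72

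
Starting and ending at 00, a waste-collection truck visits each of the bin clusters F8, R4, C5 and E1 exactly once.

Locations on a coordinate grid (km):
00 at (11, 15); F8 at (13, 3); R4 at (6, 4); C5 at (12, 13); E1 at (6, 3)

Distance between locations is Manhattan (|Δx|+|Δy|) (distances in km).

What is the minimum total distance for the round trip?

Shortest round trip = 38 km.

With 4 stops there are 4!/2 = 12 distinct round trips (a route and its reverse cost the same).
00→F8→R4→C5→E1→00: 14+8+15+16+17 = 70
00→F8→R4→E1→C5→00: 14+8+1+16+3 = 42
00→F8→C5→R4→E1→00: 14+11+15+1+17 = 58
00→F8→C5→E1→R4→00: 14+11+16+1+16 = 58
00→F8→E1→R4→C5→00: 14+7+1+15+3 = 40
00→F8→E1→C5→R4→00: 14+7+16+15+16 = 68
00→R4→F8→C5→E1→00: 16+8+11+16+17 = 68
00→R4→F8→E1→C5→00: 16+8+7+16+3 = 50
00→R4→C5→F8→E1→00: 16+15+11+7+17 = 66
00→R4→E1→F8→C5→00: 16+1+7+11+3 = 38
00→C5→F8→R4→E1→00: 3+11+8+1+17 = 40
00→C5→R4→F8→E1→00: 3+15+8+7+17 = 50
The minimum is 38.
One optimal route: 00 → R4 → E1 → F8 → C5 → 00 (or its reverse).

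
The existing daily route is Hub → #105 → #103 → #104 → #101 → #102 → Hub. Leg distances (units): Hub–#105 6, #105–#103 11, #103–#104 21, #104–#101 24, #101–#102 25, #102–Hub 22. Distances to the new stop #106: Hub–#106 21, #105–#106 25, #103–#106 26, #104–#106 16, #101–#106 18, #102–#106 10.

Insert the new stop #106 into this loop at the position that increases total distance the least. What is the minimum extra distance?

Insertion cost between consecutive stops i–j is d(i,#106) + d(#106,j) − d(i,j):
  between Hub and #105: 21 + 25 − 6 = 40
  between #105 and #103: 25 + 26 − 11 = 40
  between #103 and #104: 26 + 16 − 21 = 21
  between #104 and #101: 16 + 18 − 24 = 10
  between #101 and #102: 18 + 10 − 25 = 3
  between #102 and Hub: 10 + 21 − 22 = 9
Cheapest insertion is between #101 and #102, adding 3.
New total = 109 + 3 = 112.

+3 — insert #106 between #101 and #102.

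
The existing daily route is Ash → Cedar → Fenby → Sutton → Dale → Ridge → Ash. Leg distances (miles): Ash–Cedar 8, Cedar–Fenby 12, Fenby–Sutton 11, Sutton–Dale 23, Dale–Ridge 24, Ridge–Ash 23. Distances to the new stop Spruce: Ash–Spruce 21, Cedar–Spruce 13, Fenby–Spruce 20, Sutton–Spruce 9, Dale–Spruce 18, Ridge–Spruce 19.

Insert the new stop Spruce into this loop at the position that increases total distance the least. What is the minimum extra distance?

Minimum extra distance: 4 miles, inserting Spruce between Sutton and Dale.

Insertion cost between consecutive stops i–j is d(i,Spruce) + d(Spruce,j) − d(i,j):
  between Ash and Cedar: 21 + 13 − 8 = 26
  between Cedar and Fenby: 13 + 20 − 12 = 21
  between Fenby and Sutton: 20 + 9 − 11 = 18
  between Sutton and Dale: 9 + 18 − 23 = 4
  between Dale and Ridge: 18 + 19 − 24 = 13
  between Ridge and Ash: 19 + 21 − 23 = 17
Cheapest insertion is between Sutton and Dale, adding 4.
New total = 101 + 4 = 105.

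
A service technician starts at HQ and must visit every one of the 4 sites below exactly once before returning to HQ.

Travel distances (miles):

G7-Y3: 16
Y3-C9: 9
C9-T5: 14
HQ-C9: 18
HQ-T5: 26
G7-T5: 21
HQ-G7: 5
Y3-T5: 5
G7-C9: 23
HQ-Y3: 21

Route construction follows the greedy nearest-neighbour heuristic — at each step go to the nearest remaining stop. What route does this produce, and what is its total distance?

From HQ: distances to unvisited — G7=5, C9=18, Y3=21, T5=26. Nearest is G7 (5).
From G7: distances to unvisited — Y3=16, T5=21, C9=23. Nearest is Y3 (16).
From Y3: distances to unvisited — T5=5, C9=9. Nearest is T5 (5).
From T5: distances to unvisited — C9=14. Nearest is C9 (14).
Return C9→HQ: 18.
Total = 5 + 16 + 5 + 14 + 18 = 58.

Nearest-neighbour total = 58 miles; route HQ → G7 → Y3 → T5 → C9 → HQ.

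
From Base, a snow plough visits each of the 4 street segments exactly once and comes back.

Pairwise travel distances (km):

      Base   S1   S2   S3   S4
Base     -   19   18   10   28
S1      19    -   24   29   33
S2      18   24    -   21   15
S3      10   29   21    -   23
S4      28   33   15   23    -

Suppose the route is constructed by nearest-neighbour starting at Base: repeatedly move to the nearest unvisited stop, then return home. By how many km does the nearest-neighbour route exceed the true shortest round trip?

Base: S3=10, S2=18, S1=19, S4=28 ⇒ S3
S3: S2=21, S4=23, S1=29 ⇒ S2
S2: S4=15, S1=24 ⇒ S4
S4: S1=33 ⇒ S1
NN route Base → S3 → S2 → S4 → S1 → Base costs 98.
Optimal: Base → S1 → S2 → S4 → S3 → Base costs 91 (by enumerating all 12 distinct tours).
Excess = 98 − 91 = 7.

The nearest-neighbour route is 7 km longer than optimal.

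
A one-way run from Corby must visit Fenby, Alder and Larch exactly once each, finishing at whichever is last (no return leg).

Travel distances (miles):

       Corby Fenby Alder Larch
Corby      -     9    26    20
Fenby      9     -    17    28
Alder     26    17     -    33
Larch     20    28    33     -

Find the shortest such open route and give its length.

There are 3! = 6 possible orderings.
Corby → Fenby → Alder → Larch: 9+17+33 = 59
Corby → Fenby → Larch → Alder: 9+28+33 = 70
Corby → Alder → Fenby → Larch: 26+17+28 = 71
Corby → Alder → Larch → Fenby: 26+33+28 = 87
Corby → Larch → Fenby → Alder: 20+28+17 = 65
Corby → Larch → Alder → Fenby: 20+33+17 = 70
The minimum is 59.
One shortest path: Corby → Fenby → Alder → Larch.

59 miles — the minimum one-way total.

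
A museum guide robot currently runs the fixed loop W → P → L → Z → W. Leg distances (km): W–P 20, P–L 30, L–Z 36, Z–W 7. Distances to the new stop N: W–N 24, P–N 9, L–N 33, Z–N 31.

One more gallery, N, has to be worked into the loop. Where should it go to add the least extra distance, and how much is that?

Minimum extra distance: 12 km, inserting N between P and L.

Insertion cost between consecutive stops i–j is d(i,N) + d(N,j) − d(i,j):
  between W and P: 24 + 9 − 20 = 13
  between P and L: 9 + 33 − 30 = 12
  between L and Z: 33 + 31 − 36 = 28
  between Z and W: 31 + 24 − 7 = 48
Cheapest insertion is between P and L, adding 12.
New total = 93 + 12 = 105.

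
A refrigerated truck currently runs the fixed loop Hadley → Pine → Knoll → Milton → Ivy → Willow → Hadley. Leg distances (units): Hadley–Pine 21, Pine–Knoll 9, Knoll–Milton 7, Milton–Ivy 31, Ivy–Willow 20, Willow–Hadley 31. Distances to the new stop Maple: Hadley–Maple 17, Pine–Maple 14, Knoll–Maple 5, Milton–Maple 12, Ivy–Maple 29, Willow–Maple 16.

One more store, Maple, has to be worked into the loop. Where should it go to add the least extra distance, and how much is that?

Adding 2 by placing Maple on the Willow–Hadley leg.

Insertion cost between consecutive stops i–j is d(i,Maple) + d(Maple,j) − d(i,j):
  between Hadley and Pine: 17 + 14 − 21 = 10
  between Pine and Knoll: 14 + 5 − 9 = 10
  between Knoll and Milton: 5 + 12 − 7 = 10
  between Milton and Ivy: 12 + 29 − 31 = 10
  between Ivy and Willow: 29 + 16 − 20 = 25
  between Willow and Hadley: 16 + 17 − 31 = 2
Cheapest insertion is between Willow and Hadley, adding 2.
New total = 119 + 2 = 121.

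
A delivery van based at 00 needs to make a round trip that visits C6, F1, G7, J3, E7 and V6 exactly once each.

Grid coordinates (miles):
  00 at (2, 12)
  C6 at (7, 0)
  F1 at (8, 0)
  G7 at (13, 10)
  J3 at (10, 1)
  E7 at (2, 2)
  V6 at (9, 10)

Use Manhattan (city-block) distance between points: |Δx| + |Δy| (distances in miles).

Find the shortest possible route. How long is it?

There are 360 distinct closed tours to check (reversals are equivalent).
00→C6→F1→G7→J3→E7→V6→00: 17+1+15+12+9+15+9 = 78
00→C6→F1→G7→J3→V6→E7→00: 17+1+15+12+10+15+10 = 80
00→C6→F1→G7→E7→J3→V6→00: 17+1+15+19+9+10+9 = 80
00→C6→F1→G7→E7→V6→J3→00: 17+1+15+19+15+10+19 = 96
00→C6→F1→G7→V6→J3→E7→00: 17+1+15+4+10+9+10 = 66
00→C6→F1→G7→V6→E7→J3→00: 17+1+15+4+15+9+19 = 80
00→C6→F1→J3→G7→E7→V6→00: 17+1+3+12+19+15+9 = 76
00→C6→F1→J3→G7→V6→E7→00: 17+1+3+12+4+15+10 = 62
… (352 more)
00→E7→C6→F1→J3→G7→V6→00: 10+7+1+3+12+4+9 = 46  ← best
The minimum is 46.
One optimal route: 00 → E7 → C6 → F1 → J3 → G7 → V6 → 00 (or its reverse).

Shortest round trip = 46 miles.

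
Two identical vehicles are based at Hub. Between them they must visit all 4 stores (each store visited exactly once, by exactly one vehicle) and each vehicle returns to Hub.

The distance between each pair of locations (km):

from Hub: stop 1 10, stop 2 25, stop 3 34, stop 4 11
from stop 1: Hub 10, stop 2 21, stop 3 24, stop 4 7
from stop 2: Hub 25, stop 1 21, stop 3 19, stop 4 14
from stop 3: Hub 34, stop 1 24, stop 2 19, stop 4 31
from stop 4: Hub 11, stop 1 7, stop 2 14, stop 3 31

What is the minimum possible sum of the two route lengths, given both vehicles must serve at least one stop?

Try each way of splitting the stops between the two vehicles (each non-empty) and, for each split, find the best tour for each vehicle:
  {stop 1} + {stop 2, stop 3, stop 4}: 20 + 78 = 98
  {stop 2} + {stop 1, stop 3, stop 4}: 50 + 76 = 126
  {stop 1, stop 2} + {stop 3, stop 4}: 56 + 76 = 132
  {stop 3} + {stop 1, stop 2, stop 4}: 68 + 56 = 124
  {stop 1, stop 3} + {stop 2, stop 4}: 68 + 50 = 118
  {stop 2, stop 3} + {stop 1, stop 4}: 78 + 28 = 106
  … (7 splits in total)
Best: vehicle 1 Hub → stop 1 → Hub = 20; vehicle 2 Hub → stop 3 → stop 2 → stop 4 → Hub = 78; combined 98.

Minimum combined distance: 98 km.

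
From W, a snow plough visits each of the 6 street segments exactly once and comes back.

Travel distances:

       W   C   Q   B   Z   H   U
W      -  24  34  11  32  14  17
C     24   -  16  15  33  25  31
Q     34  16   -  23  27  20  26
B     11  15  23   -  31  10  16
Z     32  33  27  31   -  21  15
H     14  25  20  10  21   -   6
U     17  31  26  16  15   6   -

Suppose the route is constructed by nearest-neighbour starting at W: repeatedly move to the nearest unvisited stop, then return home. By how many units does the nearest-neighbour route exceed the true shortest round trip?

The nearest-neighbour route is 5 longer than optimal.

W: B=11, H=14, U=17, C=24, Z=32, Q=34 ⇒ B
B: H=10, C=15, U=16, Q=23, Z=31 ⇒ H
H: U=6, Q=20, Z=21, C=25 ⇒ U
U: Z=15, Q=26, C=31 ⇒ Z
Z: Q=27, C=33 ⇒ Q
Q: C=16 ⇒ C
NN route W → B → H → U → Z → Q → C → W costs 109.
Optimal: W → B → C → Q → Z → U → H → W costs 104 (by enumerating all 360 distinct tours).
Excess = 109 − 104 = 5.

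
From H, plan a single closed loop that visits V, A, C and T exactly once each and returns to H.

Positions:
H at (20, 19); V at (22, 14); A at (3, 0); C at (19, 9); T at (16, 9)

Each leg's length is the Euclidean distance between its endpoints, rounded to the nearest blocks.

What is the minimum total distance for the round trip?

Minimum total distance: 55 blocks.

With 4 stops there are 4!/2 = 12 distinct round trips (a route and its reverse cost the same).
H → V → A → C → T → H: 5+24+18+3+11 = 61
H → V → A → T → C → H: 5+24+16+3+10 = 58
H → V → C → A → T → H: 5+6+18+16+11 = 56
H → V → C → T → A → H: 5+6+3+16+25 = 55
H → V → T → A → C → H: 5+8+16+18+10 = 57
H → V → T → C → A → H: 5+8+3+18+25 = 59
H → A → V → C → T → H: 25+24+6+3+11 = 69
H → A → V → T → C → H: 25+24+8+3+10 = 70
H → A → C → V → T → H: 25+18+6+8+11 = 68
H → A → T → V → C → H: 25+16+8+6+10 = 65
H → C → V → A → T → H: 10+6+24+16+11 = 67
H → C → A → V → T → H: 10+18+24+8+11 = 71
The minimum is 55.
One optimal route: H → V → C → T → A → H (or its reverse).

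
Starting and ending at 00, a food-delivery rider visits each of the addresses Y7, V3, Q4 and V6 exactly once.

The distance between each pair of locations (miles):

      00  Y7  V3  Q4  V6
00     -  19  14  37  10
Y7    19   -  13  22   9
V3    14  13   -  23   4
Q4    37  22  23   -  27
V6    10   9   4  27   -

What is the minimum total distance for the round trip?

Minimum total distance: 78 miles.

With 4 stops there are 4!/2 = 12 distinct round trips (a route and its reverse cost the same).
00→Y7→V3→Q4→V6→00: 19+13+23+27+10 = 92
00→Y7→V3→V6→Q4→00: 19+13+4+27+37 = 100
00→Y7→Q4→V3→V6→00: 19+22+23+4+10 = 78
00→Y7→Q4→V6→V3→00: 19+22+27+4+14 = 86
00→Y7→V6→V3→Q4→00: 19+9+4+23+37 = 92
00→Y7→V6→Q4→V3→00: 19+9+27+23+14 = 92
00→V3→Y7→Q4→V6→00: 14+13+22+27+10 = 86
00→V3→Y7→V6→Q4→00: 14+13+9+27+37 = 100
00→V3→Q4→Y7→V6→00: 14+23+22+9+10 = 78
00→V3→V6→Y7→Q4→00: 14+4+9+22+37 = 86
00→Q4→Y7→V3→V6→00: 37+22+13+4+10 = 86
00→Q4→V3→Y7→V6→00: 37+23+13+9+10 = 92
The minimum is 78.
One optimal route: 00 → Y7 → Q4 → V3 → V6 → 00 (or its reverse).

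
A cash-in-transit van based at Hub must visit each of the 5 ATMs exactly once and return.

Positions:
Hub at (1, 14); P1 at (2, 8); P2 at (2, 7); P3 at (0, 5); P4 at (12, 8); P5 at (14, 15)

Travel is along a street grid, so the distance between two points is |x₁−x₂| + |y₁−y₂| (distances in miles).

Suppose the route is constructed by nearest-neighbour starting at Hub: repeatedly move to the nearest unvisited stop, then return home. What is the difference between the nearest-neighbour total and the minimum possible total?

The nearest-neighbour route is 2 miles longer than optimal.

From Hub: P1=7, P2=8, P3=10, P5=14, P4=17 → choose P1 (7).
From P1: P2=1, P3=5, P4=10, P5=19 → choose P2 (1).
From P2: P3=4, P4=11, P5=20 → choose P3 (4).
From P3: P4=15, P5=24 → choose P4 (15).
From P4: P5=9 → choose P5 (9).
NN route Hub → P1 → P2 → P3 → P4 → P5 → Hub costs 50.
Optimal: Hub → P3 → P2 → P1 → P4 → P5 → Hub costs 48 (by enumerating all 60 distinct tours).
Excess = 50 − 48 = 2.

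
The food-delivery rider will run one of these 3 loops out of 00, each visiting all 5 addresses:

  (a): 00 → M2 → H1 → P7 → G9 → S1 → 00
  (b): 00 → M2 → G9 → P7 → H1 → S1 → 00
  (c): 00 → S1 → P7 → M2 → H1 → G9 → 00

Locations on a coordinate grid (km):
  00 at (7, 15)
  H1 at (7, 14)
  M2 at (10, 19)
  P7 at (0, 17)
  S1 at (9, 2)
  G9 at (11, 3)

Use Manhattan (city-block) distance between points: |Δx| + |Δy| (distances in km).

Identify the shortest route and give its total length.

68 km — (a) is the shortest.

(a): 7 + 8 + 10 + 25 + 3 + 15 = 68
(b): 7 + 17 + 25 + 10 + 14 + 15 = 88
(c): 15 + 24 + 12 + 8 + 15 + 16 = 90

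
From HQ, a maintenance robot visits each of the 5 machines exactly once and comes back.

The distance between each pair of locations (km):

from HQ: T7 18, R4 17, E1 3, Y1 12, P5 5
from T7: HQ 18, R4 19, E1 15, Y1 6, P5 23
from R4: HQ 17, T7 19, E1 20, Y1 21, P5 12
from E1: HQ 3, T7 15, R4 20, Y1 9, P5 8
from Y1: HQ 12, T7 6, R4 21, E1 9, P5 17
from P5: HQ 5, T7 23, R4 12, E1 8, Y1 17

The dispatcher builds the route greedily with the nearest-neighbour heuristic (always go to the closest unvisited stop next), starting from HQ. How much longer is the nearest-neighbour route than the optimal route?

HQ: E1=3, P5=5, Y1=12, R4=17, T7=18 ⇒ E1
E1: P5=8, Y1=9, T7=15, R4=20 ⇒ P5
P5: R4=12, Y1=17, T7=23 ⇒ R4
R4: T7=19, Y1=21 ⇒ T7
T7: Y1=6 ⇒ Y1
NN route HQ → E1 → P5 → R4 → T7 → Y1 → HQ costs 60.
Optimal: HQ → E1 → Y1 → T7 → R4 → P5 → HQ costs 54 (by enumerating all 60 distinct tours).
Excess = 60 − 54 = 6.

The nearest-neighbour route is 6 km longer than optimal.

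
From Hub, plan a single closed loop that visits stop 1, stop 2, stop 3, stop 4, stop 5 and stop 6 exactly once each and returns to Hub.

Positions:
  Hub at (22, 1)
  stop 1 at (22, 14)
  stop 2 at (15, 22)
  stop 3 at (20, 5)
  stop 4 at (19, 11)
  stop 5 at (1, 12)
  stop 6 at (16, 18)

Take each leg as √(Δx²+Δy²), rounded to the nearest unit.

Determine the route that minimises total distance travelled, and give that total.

Shortest round trip = 66.

With 6 stops there are 6!/2 = 360 distinct round trips (a route and its reverse cost the same).
Hub-stop 1-stop 2-stop 3-stop 4-stop 5-stop 6-Hub: 13+11+18+6+18+16+18 = 100
Hub-stop 1-stop 2-stop 3-stop 4-stop 6-stop 5-Hub: 13+11+18+6+8+16+24 = 96
Hub-stop 1-stop 2-stop 3-stop 5-stop 4-stop 6-Hub: 13+11+18+20+18+8+18 = 106
Hub-stop 1-stop 2-stop 3-stop 5-stop 6-stop 4-Hub: 13+11+18+20+16+8+10 = 96
Hub-stop 1-stop 2-stop 3-stop 6-stop 4-stop 5-Hub: 13+11+18+14+8+18+24 = 106
Hub-stop 1-stop 2-stop 3-stop 6-stop 5-stop 4-Hub: 13+11+18+14+16+18+10 = 100
Hub-stop 1-stop 2-stop 4-stop 3-stop 5-stop 6-Hub: 13+11+12+6+20+16+18 = 96
Hub-stop 1-stop 2-stop 4-stop 3-stop 6-stop 5-Hub: 13+11+12+6+14+16+24 = 96
… (352 more)
Hub-stop 3-stop 4-stop 1-stop 6-stop 2-stop 5-Hub: 4+6+4+7+4+17+24 = 66  ← best
The minimum is 66.
One optimal route: Hub → stop 3 → stop 4 → stop 1 → stop 6 → stop 2 → stop 5 → Hub (or its reverse).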